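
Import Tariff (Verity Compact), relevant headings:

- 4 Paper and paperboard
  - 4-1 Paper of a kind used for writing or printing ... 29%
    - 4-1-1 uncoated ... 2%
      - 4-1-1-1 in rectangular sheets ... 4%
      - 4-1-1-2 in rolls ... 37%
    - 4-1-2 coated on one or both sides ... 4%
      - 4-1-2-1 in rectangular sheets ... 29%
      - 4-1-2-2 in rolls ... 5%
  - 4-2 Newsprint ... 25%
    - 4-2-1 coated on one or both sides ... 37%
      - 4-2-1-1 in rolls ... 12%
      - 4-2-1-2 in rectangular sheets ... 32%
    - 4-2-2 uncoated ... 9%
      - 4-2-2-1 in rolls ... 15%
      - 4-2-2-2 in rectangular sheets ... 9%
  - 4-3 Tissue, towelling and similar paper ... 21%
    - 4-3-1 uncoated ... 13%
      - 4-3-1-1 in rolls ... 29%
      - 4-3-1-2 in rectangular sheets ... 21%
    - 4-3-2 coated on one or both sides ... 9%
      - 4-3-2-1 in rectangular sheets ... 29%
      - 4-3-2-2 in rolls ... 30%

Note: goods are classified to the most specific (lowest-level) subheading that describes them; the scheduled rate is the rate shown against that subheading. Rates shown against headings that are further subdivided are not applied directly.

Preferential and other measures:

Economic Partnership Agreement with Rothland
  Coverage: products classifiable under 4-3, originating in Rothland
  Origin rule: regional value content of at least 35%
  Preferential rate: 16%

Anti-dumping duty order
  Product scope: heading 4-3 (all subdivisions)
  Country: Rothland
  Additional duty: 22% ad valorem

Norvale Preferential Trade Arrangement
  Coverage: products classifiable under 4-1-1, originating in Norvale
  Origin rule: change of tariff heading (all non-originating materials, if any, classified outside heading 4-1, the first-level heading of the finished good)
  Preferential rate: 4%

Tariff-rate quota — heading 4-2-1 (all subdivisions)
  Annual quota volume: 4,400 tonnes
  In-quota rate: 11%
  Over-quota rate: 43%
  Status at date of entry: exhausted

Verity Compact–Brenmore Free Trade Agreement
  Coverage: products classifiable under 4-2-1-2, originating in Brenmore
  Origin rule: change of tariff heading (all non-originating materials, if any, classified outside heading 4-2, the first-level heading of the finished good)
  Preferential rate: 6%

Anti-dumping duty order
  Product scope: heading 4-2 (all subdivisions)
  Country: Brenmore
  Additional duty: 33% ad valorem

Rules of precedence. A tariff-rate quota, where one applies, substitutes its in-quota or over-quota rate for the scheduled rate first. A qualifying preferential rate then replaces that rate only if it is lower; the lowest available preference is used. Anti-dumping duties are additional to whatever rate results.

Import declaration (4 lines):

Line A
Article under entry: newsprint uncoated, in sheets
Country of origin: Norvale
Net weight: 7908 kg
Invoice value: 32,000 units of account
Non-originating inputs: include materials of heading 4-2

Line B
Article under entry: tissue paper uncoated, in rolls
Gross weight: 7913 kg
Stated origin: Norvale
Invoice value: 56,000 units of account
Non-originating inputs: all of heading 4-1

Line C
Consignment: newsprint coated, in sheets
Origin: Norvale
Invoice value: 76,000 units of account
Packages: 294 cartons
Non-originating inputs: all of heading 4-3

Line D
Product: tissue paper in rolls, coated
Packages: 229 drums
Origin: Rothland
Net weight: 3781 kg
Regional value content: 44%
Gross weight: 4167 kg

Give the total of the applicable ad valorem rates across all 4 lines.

119%

Line A: newsprint → 4-2; uncoated → 4-2-2; in sheets → 4-2-2-2. Scheduled 9%. Norvale agreement on 4-1-1: 4-2-2-2 not covered. → 9%.
Line B: tissue paper → 4-3; uncoated → 4-3-1; in rolls → 4-3-1-1. Scheduled 29%. Norvale agreement on 4-1-1: 4-3-1-1 not covered. → 29%.
Line C: newsprint → 4-2; coated → 4-2-1; in sheets → 4-2-1-2. Scheduled 32%. quota on 4-2-1 exhausted → over-quota 43%; Norvale agreement on 4-1-1: 4-2-1-2 not covered. → 43%.
Line D: tissue paper → 4-3; coated → 4-3-2; in rolls → 4-3-2-2. Scheduled 30%. Rothland agreement on 4-3: RVC ≥ 35% → 16% available; preferential 16%; anti-dumping (Rothland, 4-3): +22%; total 16% + 22% = 38%. → 38%.
Sum: 9% + 29% + 43% + 38% = 119%.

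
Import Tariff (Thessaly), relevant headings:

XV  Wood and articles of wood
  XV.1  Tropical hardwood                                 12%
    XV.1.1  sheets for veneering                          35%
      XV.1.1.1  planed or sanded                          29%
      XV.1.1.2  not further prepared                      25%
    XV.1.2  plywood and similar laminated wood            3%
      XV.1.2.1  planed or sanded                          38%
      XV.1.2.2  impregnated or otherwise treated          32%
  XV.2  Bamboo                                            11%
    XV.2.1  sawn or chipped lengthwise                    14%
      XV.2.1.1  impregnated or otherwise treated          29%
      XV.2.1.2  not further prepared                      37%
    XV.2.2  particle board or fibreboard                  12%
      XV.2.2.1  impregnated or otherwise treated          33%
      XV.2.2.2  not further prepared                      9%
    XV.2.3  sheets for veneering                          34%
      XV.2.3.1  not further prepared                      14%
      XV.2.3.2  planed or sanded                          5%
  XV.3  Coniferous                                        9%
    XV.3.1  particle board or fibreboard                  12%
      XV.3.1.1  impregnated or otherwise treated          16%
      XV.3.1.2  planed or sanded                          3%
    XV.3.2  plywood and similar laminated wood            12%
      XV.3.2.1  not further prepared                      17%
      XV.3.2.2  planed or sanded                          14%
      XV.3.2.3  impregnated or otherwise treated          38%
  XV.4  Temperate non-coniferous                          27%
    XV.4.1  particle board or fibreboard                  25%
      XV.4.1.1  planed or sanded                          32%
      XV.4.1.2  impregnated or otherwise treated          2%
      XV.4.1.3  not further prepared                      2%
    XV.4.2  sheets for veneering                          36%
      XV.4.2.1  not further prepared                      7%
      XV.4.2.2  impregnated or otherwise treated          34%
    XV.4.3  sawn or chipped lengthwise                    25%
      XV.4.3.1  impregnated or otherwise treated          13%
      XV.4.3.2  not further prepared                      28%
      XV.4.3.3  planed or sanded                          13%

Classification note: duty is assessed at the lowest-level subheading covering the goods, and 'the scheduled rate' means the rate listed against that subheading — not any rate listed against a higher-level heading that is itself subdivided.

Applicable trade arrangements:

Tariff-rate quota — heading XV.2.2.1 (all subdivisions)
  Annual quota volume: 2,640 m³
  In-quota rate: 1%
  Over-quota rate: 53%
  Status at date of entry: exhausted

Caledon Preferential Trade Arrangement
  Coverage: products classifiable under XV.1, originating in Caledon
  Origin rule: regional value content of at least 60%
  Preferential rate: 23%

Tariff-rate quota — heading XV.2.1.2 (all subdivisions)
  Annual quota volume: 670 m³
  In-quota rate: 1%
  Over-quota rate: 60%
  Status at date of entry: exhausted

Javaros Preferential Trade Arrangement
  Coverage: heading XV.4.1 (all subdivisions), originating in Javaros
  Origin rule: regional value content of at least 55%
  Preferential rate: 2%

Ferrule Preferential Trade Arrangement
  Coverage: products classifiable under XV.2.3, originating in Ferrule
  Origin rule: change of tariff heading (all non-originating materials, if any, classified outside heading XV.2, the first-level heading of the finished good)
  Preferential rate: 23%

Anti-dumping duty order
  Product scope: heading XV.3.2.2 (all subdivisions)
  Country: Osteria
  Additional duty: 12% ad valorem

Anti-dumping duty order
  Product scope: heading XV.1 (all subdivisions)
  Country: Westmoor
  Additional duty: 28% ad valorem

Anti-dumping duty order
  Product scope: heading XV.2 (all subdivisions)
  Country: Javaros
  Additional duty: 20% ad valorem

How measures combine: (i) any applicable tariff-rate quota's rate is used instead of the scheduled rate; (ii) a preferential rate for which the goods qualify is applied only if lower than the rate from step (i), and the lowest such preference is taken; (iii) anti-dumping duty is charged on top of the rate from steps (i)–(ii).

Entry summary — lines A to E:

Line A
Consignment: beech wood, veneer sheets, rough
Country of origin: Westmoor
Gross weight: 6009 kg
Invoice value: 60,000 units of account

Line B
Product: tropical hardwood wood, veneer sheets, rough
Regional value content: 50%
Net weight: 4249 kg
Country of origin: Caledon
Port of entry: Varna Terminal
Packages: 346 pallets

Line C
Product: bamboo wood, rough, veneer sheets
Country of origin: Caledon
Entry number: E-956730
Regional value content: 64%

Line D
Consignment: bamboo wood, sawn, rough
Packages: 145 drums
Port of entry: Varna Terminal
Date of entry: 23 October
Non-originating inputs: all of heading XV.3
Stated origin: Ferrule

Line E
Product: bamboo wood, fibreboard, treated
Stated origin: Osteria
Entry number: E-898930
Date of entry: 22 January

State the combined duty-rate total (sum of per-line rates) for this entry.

Line A: beech → XV.4; veneer sheets → XV.4.2; rough → XV.4.2.1. Scheduled 7%. No special measure applies. → 7%.
Line B: tropical hardwood → XV.1; veneer sheets → XV.1.1; rough → XV.1.1.2. Scheduled 25%. Caledon agreement on XV.1: RVC < 60%. → 25%.
Line C: bamboo → XV.2; veneer sheets → XV.2.3; rough → XV.2.3.1. Scheduled 14%. Caledon agreement on XV.1: XV.2.3.1 not covered. → 14%.
Line D: bamboo → XV.2; sawn → XV.2.1; rough → XV.2.1.2. Scheduled 37%. quota on XV.2.1.2 exhausted → over-quota 60%; Ferrule agreement on XV.2.3: XV.2.1.2 not covered. → 60%.
Line E: bamboo → XV.2; fibreboard → XV.2.2; treated → XV.2.2.1. Scheduled 33%. quota on XV.2.2.1 exhausted → over-quota 53%. → 53%.
Sum: 7% + 25% + 14% + 60% + 53% = 159%.

159%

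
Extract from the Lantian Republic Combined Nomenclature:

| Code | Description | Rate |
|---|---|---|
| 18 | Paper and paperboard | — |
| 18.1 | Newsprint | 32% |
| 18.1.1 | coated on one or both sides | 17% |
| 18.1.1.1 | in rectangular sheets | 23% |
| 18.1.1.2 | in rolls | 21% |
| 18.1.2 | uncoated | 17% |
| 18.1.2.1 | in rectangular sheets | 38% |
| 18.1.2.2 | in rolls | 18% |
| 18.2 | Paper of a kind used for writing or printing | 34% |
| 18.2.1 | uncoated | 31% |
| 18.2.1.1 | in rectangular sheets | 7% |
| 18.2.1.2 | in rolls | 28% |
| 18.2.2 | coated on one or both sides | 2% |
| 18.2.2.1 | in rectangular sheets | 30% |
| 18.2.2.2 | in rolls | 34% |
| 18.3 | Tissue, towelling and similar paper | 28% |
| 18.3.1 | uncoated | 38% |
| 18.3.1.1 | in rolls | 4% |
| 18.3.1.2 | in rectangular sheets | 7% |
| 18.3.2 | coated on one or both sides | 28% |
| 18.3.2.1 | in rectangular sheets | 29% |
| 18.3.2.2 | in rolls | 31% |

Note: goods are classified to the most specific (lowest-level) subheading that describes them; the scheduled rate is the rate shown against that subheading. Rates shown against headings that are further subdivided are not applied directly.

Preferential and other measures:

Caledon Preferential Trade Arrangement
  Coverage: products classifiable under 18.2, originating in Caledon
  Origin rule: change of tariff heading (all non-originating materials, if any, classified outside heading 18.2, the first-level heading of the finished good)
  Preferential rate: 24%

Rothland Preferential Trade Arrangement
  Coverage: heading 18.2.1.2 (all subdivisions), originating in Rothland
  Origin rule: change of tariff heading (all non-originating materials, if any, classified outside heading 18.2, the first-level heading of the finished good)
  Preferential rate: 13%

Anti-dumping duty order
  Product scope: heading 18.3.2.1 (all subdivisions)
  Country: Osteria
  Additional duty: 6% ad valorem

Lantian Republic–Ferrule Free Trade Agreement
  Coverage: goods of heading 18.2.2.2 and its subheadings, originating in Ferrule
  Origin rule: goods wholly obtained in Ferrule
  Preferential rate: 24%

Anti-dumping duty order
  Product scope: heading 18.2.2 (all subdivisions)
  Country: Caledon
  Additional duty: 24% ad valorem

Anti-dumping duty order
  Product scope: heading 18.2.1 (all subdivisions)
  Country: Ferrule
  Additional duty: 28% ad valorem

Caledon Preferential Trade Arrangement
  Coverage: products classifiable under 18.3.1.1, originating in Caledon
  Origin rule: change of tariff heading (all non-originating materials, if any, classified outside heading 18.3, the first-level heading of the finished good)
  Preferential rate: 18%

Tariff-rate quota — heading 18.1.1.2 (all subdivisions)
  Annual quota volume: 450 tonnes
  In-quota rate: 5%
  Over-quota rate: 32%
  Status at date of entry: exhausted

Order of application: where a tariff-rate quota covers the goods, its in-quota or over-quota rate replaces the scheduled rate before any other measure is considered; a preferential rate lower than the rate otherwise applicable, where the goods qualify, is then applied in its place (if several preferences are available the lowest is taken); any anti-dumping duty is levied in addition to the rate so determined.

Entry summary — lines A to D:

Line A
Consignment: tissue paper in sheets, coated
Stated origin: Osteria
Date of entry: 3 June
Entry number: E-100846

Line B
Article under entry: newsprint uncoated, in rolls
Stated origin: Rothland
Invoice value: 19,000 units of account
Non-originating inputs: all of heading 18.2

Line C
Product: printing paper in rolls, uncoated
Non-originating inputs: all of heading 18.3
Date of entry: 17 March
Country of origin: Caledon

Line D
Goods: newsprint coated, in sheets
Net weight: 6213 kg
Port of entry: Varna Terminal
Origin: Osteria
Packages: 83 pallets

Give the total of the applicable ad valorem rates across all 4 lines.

100%

Line A: tissue paper → 18.3; coated → 18.3.2; in sheets → 18.3.2.1. Scheduled 29%. anti-dumping (Osteria, 18.3.2.1): +6%; total 29% + 6% = 35%. → 35%.
Line B: newsprint → 18.1; uncoated → 18.1.2; in rolls → 18.1.2.2. Scheduled 18%. Rothland agreement on 18.2.1.2: 18.1.2.2 not covered. → 18%.
Line C: printing paper → 18.2; uncoated → 18.2.1; in rolls → 18.2.1.2. Scheduled 28%. Caledon agreement on 18.2: CTH met → 24% available; Caledon agreement on 18.3.1.1: 18.2.1.2 not covered; preferential 24%. → 24%.
Line D: newsprint → 18.1; coated → 18.1.1; in sheets → 18.1.1.1. Scheduled 23%. No special measure applies. → 23%.
Sum: 35% + 18% + 24% + 23% = 100%.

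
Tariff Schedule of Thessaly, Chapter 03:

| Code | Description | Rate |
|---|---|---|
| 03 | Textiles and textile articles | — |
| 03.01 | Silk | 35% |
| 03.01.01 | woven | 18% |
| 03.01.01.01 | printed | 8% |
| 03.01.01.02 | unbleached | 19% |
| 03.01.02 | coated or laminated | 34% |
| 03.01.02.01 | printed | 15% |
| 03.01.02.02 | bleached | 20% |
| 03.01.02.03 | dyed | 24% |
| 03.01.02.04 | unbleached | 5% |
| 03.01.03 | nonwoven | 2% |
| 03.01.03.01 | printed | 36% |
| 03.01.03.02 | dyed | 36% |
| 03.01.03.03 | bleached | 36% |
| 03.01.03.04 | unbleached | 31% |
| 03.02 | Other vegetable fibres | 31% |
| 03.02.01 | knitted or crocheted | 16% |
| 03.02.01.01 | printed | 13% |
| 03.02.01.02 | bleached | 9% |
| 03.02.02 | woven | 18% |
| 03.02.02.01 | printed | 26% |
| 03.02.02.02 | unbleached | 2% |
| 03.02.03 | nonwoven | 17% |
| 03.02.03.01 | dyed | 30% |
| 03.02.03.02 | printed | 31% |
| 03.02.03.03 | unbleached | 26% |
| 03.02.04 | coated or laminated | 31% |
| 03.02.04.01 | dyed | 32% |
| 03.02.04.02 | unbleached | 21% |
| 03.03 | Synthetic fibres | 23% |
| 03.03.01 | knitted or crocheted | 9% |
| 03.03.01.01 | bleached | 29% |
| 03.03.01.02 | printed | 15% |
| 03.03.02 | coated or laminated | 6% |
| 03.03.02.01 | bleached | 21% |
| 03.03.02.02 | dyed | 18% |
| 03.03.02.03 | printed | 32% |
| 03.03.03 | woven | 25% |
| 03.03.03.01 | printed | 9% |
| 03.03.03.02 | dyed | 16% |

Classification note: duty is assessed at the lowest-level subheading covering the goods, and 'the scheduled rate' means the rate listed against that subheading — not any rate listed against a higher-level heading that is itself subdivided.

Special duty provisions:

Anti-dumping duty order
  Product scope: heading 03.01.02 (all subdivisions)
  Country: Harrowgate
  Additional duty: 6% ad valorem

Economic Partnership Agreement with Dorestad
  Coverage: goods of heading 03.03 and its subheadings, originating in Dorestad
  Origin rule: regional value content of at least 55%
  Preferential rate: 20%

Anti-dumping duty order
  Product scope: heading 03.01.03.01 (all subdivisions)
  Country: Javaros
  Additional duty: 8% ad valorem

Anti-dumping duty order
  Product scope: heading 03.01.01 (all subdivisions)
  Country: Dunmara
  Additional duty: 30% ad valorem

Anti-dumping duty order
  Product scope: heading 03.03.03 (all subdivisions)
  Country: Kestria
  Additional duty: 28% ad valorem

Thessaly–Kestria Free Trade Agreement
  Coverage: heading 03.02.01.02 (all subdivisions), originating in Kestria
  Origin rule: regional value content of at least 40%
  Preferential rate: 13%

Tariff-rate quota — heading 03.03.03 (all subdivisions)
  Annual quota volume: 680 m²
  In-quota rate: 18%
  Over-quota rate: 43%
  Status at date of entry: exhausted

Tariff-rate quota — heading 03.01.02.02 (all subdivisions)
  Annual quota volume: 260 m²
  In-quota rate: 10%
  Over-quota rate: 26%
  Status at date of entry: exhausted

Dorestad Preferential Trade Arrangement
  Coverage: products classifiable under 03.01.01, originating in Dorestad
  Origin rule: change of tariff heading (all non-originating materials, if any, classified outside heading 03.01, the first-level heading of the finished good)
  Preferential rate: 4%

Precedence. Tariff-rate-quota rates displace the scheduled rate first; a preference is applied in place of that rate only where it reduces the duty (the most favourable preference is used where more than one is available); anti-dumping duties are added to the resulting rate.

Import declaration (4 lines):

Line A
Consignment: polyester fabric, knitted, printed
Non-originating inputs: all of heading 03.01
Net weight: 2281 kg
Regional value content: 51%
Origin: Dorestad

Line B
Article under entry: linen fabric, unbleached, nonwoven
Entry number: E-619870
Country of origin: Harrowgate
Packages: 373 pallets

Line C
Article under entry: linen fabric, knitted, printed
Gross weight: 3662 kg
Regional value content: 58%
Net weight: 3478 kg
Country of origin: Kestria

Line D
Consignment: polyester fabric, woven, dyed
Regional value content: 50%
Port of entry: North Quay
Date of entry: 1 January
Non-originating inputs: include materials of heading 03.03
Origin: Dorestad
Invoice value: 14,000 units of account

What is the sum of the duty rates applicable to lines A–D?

97%

Line A: polyester → 03.03; knitted → 03.03.01; printed → 03.03.01.02. Scheduled 15%. Dorestad agreement on 03.03: RVC < 55%; Dorestad agreement on 03.01.01: 03.03.01.02 not covered. → 15%.
Line B: linen → 03.02; nonwoven → 03.02.03; unbleached → 03.02.03.03. Scheduled 26%. No special measure applies. → 26%.
Line C: linen → 03.02; knitted → 03.02.01; printed → 03.02.01.01. Scheduled 13%. Kestria agreement on 03.02.01.02: 03.02.01.01 not covered. → 13%.
Line D: polyester → 03.03; woven → 03.03.03; dyed → 03.03.03.02. Scheduled 16%. quota on 03.03.03 exhausted → over-quota 43%; Dorestad agreement on 03.03: RVC < 55%; Dorestad agreement on 03.01.01: 03.03.03.02 not covered. → 43%.
Sum: 15% + 26% + 13% + 43% = 97%.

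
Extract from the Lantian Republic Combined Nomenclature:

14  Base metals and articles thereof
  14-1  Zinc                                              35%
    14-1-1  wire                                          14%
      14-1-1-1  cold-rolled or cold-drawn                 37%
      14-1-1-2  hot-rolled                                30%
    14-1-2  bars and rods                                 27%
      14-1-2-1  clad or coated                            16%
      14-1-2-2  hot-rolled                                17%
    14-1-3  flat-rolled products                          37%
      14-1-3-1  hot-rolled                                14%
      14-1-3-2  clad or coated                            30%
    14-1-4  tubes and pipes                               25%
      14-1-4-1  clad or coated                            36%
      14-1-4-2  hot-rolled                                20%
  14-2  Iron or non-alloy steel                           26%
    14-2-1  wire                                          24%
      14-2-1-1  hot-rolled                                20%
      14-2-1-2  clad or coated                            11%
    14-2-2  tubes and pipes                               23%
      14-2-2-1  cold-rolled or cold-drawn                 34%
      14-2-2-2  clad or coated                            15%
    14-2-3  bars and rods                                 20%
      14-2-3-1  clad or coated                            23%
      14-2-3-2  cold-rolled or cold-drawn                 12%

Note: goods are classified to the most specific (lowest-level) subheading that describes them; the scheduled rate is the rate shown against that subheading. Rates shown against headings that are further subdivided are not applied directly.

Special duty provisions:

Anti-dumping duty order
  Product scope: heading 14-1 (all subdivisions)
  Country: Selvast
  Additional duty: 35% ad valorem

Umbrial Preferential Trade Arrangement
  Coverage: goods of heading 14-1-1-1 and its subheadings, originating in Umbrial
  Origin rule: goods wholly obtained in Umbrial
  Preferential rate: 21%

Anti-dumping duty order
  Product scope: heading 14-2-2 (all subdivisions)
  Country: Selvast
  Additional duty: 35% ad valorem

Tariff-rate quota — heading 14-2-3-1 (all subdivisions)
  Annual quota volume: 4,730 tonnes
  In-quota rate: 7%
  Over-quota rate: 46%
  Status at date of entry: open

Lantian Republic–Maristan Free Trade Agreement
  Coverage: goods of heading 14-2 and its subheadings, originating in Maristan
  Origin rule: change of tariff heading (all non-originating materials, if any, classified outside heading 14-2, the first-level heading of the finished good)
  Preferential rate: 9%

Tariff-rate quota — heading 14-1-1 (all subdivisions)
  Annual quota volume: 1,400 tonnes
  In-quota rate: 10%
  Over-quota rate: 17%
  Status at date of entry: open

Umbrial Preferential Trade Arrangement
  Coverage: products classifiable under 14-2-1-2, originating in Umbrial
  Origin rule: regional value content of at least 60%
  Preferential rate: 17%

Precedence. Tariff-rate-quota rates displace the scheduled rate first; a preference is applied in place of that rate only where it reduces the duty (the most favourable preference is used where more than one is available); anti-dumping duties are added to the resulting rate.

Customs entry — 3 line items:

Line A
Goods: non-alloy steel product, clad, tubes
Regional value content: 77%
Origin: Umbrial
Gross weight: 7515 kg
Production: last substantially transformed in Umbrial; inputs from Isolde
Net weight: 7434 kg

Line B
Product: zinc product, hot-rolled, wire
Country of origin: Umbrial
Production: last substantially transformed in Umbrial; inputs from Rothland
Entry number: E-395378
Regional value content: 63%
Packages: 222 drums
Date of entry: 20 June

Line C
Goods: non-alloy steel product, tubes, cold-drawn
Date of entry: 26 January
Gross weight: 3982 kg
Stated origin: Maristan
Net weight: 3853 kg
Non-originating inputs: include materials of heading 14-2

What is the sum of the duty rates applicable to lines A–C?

Line A: non-alloy steel → 14-2; tubes → 14-2-2; clad → 14-2-2-2. Scheduled 15%. Umbrial agreement on 14-1-1-1: 14-2-2-2 not covered; Umbrial agreement on 14-2-1-2: 14-2-2-2 not covered. → 15%.
Line B: zinc → 14-1; wire → 14-1-1; hot-rolled → 14-1-1-2. Scheduled 30%. quota on 14-1-1 open → in-quota 10%; Umbrial agreement on 14-1-1-1: 14-1-1-2 not covered; Umbrial agreement on 14-2-1-2: 14-1-1-2 not covered. → 10%.
Line C: non-alloy steel → 14-2; tubes → 14-2-2; cold-drawn → 14-2-2-1. Scheduled 34%. Maristan agreement on 14-2: CTH not met. → 34%.
Sum: 15% + 10% + 34% = 59%.

59%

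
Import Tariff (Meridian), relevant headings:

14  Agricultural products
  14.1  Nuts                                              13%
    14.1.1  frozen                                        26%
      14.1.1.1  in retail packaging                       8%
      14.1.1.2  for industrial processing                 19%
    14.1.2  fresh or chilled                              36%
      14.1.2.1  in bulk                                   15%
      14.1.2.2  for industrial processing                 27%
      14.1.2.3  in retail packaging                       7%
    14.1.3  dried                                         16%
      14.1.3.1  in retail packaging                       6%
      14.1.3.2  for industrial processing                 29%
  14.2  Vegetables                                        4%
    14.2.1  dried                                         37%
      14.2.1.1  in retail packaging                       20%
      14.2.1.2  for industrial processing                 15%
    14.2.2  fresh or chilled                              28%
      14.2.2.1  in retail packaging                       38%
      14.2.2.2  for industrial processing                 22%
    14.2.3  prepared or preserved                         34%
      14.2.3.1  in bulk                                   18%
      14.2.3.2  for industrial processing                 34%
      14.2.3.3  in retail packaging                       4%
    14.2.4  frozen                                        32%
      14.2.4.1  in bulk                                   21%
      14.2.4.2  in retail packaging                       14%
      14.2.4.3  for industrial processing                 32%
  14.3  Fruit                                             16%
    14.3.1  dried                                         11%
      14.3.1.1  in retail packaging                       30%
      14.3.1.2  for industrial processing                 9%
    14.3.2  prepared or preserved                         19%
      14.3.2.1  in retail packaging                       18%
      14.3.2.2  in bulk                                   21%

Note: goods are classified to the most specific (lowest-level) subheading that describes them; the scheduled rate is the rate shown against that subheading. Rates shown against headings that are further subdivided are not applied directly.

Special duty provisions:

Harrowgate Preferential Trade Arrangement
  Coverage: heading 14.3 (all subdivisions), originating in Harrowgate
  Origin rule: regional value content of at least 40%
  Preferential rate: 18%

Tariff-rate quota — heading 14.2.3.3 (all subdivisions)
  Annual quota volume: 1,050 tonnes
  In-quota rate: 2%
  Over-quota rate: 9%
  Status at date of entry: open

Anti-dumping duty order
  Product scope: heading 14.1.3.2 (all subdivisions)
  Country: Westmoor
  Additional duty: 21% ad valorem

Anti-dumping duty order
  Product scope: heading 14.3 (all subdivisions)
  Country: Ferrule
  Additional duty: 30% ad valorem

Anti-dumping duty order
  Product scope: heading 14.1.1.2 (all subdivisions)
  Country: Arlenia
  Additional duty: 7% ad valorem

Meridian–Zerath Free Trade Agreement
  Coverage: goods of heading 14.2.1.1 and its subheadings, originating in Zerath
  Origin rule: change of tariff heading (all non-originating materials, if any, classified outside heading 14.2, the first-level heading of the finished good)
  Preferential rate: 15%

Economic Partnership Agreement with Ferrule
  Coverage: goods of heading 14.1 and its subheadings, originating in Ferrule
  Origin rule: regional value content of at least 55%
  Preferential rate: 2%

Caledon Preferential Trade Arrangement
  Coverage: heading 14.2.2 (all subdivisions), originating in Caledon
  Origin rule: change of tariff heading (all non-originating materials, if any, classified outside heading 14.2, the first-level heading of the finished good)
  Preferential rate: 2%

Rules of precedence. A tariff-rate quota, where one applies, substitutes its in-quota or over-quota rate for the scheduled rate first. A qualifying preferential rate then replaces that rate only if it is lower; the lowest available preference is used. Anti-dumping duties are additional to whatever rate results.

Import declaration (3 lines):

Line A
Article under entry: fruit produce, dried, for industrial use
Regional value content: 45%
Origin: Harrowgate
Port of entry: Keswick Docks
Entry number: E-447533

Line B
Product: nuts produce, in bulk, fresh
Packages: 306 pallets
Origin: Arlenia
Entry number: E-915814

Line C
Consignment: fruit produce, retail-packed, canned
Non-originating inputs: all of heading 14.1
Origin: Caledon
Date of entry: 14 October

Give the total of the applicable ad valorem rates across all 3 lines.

Line A: fruit → 14.3; dried → 14.3.1; for industrial use → 14.3.1.2. Scheduled 9%. Harrowgate agreement on 14.3: RVC ≥ 40% → 18% available; preference 18% not lower than 9% → no reduction. → 9%.
Line B: nuts → 14.1; fresh → 14.1.2; in bulk → 14.1.2.1. Scheduled 15%. No special measure applies. → 15%.
Line C: fruit → 14.3; canned → 14.3.2; retail-packed → 14.3.2.1. Scheduled 18%. Caledon agreement on 14.2.2: 14.3.2.1 not covered. → 18%.
Sum: 9% + 15% + 18% = 42%.

42%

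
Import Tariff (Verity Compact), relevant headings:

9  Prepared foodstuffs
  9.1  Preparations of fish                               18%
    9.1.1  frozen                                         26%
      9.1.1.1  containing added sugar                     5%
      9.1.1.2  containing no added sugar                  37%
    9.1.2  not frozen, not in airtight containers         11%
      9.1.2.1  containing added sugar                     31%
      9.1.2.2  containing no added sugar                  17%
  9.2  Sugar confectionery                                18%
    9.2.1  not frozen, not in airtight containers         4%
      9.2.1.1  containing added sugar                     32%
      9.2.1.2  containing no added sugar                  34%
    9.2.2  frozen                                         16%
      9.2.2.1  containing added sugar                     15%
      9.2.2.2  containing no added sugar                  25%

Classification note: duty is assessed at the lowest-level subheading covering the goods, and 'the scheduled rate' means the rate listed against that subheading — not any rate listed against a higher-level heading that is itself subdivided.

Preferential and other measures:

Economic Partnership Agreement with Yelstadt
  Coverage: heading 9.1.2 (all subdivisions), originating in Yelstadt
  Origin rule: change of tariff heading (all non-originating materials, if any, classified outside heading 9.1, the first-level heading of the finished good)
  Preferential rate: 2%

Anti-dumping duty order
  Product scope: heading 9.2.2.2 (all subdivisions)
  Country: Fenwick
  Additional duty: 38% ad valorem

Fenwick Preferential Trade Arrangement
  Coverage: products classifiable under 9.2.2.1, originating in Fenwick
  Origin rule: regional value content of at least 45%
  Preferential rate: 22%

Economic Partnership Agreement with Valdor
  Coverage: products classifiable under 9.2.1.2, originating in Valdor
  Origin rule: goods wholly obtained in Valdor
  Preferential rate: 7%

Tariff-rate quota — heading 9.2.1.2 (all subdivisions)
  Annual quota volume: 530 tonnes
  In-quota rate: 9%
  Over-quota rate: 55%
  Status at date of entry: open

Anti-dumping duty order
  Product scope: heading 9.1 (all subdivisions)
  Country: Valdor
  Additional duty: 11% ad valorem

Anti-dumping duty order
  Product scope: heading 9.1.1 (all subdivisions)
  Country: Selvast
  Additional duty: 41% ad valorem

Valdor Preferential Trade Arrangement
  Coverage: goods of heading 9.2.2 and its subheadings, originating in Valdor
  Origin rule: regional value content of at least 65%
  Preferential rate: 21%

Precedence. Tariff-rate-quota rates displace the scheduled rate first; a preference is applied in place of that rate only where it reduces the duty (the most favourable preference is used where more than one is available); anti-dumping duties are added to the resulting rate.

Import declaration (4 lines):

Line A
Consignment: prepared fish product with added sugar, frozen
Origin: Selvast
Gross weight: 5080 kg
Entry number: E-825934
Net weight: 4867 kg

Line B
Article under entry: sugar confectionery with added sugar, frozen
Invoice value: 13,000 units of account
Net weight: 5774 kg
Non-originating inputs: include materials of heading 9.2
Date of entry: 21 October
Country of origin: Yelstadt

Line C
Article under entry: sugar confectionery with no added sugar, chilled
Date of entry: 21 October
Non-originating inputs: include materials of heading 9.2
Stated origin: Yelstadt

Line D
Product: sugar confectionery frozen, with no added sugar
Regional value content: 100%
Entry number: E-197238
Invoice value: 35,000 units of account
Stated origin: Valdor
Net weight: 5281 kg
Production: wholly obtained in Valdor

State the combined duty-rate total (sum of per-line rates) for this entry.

Line A: prepared fish product → 9.1; frozen → 9.1.1; with added sugar → 9.1.1.1. Scheduled 5%. anti-dumping (Selvast, 9.1.1): +41%; total 5% + 41% = 46%. → 46%.
Line B: sugar confectionery → 9.2; frozen → 9.2.2; with added sugar → 9.2.2.1. Scheduled 15%. Yelstadt agreement on 9.1.2: 9.2.2.1 not covered. → 15%.
Line C: sugar confectionery → 9.2; chilled → 9.2.1; with no added sugar → 9.2.1.2. Scheduled 34%. quota on 9.2.1.2 open → in-quota 9%; Yelstadt agreement on 9.1.2: 9.2.1.2 not covered. → 9%.
Line D: sugar confectionery → 9.2; frozen → 9.2.2; with no added sugar → 9.2.2.2. Scheduled 25%. Valdor agreement on 9.2.1.2: 9.2.2.2 not covered; Valdor agreement on 9.2.2: RVC ≥ 65% → 21% available; preferential 21%. → 21%.
Sum: 46% + 15% + 9% + 21% = 91%.

91%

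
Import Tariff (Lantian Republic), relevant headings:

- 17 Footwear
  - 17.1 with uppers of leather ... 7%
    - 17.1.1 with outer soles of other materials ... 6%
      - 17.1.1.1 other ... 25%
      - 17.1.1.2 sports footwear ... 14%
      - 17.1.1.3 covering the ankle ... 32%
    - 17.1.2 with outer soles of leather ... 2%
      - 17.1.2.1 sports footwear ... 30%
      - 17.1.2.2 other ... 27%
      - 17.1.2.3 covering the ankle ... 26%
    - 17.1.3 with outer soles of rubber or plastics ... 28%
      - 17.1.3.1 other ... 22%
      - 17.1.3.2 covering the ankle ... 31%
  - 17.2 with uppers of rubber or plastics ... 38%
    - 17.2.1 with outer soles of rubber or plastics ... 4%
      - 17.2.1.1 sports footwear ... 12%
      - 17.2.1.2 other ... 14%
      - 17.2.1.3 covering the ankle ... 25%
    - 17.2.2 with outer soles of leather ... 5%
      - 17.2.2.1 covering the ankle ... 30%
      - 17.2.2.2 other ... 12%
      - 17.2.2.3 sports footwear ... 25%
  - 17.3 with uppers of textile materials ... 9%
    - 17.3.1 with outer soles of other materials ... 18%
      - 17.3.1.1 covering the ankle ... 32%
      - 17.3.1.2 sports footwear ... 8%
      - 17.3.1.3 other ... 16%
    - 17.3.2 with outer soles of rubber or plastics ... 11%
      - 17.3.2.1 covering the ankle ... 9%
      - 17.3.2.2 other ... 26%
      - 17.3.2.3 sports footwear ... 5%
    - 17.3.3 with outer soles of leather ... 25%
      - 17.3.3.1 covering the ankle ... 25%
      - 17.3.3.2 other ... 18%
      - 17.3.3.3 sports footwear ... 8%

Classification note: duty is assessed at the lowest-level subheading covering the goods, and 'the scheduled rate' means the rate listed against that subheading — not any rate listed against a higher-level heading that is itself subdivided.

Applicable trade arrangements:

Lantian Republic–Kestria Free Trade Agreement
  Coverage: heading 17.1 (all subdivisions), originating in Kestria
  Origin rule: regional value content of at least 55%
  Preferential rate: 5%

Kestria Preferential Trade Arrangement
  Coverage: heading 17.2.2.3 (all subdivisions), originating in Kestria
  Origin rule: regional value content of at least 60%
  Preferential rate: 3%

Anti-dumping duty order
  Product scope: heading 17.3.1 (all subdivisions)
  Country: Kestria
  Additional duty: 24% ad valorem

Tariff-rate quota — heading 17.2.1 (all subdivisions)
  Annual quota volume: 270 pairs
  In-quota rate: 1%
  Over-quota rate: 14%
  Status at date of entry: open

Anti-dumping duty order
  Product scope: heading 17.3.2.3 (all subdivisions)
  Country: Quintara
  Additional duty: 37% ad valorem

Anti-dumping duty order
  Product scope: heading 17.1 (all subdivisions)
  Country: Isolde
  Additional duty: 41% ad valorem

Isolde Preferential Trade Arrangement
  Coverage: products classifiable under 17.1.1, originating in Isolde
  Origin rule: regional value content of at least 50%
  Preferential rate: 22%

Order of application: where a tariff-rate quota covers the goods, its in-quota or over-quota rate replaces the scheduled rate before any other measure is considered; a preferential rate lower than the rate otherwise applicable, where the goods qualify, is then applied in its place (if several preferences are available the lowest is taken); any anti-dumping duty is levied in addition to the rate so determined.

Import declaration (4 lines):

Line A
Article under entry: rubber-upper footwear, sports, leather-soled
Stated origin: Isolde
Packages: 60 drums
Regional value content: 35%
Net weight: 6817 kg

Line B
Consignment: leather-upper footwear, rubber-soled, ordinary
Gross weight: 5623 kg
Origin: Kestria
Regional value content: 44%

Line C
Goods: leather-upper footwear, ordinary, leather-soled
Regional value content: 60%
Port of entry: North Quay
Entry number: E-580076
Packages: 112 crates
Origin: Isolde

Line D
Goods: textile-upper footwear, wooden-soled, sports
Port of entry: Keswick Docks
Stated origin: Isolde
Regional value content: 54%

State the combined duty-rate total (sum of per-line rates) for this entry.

123%

Line A: rubber-upper → 17.2; leather-soled → 17.2.2; sports → 17.2.2.3. Scheduled 25%. Isolde agreement on 17.1.1: 17.2.2.3 not covered. → 25%.
Line B: leather-upper → 17.1; rubber-soled → 17.1.3; ordinary → 17.1.3.1. Scheduled 22%. Kestria agreement on 17.1: RVC < 55%; Kestria agreement on 17.2.2.3: 17.1.3.1 not covered. → 22%.
Line C: leather-upper → 17.1; leather-soled → 17.1.2; ordinary → 17.1.2.2. Scheduled 27%. Isolde agreement on 17.1.1: 17.1.2.2 not covered; anti-dumping (Isolde, 17.1): +41%; total 27% + 41% = 68%. → 68%.
Line D: textile-upper → 17.3; wooden-soled → 17.3.1; sports → 17.3.1.2. Scheduled 8%. Isolde agreement on 17.1.1: 17.3.1.2 not covered. → 8%.
Sum: 25% + 22% + 68% + 8% = 123%.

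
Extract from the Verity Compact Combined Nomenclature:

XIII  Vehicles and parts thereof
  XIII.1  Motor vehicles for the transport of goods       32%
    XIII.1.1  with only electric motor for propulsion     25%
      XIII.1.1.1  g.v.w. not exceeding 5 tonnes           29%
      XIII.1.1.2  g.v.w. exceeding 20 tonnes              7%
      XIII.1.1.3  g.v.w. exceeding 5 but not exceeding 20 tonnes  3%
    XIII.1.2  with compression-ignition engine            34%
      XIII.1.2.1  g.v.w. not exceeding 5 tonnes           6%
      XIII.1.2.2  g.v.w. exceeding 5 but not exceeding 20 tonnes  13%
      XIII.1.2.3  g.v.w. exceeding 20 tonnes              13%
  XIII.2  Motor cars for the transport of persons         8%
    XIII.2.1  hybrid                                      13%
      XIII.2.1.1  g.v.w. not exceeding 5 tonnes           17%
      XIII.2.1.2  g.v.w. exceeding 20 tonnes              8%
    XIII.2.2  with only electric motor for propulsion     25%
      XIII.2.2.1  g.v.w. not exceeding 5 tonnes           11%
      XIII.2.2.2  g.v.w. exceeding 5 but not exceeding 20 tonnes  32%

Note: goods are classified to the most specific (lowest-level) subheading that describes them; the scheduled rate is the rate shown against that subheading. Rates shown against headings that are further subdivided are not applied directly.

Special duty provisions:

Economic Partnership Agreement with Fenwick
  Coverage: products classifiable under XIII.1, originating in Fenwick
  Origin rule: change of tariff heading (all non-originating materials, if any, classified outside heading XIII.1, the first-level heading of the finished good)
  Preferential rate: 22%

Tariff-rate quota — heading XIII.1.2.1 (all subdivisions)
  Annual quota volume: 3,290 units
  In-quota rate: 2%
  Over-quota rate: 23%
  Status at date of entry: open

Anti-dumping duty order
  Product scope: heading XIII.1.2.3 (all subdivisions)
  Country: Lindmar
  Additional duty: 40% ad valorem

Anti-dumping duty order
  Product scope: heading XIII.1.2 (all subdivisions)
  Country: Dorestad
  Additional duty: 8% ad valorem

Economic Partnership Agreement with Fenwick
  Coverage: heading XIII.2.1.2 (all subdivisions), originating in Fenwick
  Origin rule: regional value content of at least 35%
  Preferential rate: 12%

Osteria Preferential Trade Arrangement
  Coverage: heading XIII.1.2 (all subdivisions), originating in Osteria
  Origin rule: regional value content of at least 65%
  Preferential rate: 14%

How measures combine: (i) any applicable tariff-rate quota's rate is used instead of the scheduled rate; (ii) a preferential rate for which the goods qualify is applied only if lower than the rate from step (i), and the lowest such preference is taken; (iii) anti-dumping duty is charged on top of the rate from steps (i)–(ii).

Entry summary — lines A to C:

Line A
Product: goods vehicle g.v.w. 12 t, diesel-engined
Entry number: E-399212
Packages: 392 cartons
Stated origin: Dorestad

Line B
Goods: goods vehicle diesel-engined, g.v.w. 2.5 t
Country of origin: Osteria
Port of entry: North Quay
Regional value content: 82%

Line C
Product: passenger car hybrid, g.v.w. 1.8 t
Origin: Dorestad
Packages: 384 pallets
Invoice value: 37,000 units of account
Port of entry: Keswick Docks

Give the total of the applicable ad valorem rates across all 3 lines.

40%

Line A: goods vehicle → XIII.1; diesel-engined → XIII.1.2; g.v.w. 12 t → XIII.1.2.2. Scheduled 13%. anti-dumping (Dorestad, XIII.1.2): +8%; total 13% + 8% = 21%. → 21%.
Line B: goods vehicle → XIII.1; diesel-engined → XIII.1.2; g.v.w. 2.5 t → XIII.1.2.1. Scheduled 6%. quota on XIII.1.2.1 open → in-quota 2%; Osteria agreement on XIII.1.2: RVC ≥ 65% → 14% available; preference 14% not lower than 2% → no reduction. → 2%.
Line C: passenger car → XIII.2; hybrid → XIII.2.1; g.v.w. 1.8 t → XIII.2.1.1. Scheduled 17%. No special measure applies. → 17%.
Sum: 21% + 2% + 17% = 40%.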